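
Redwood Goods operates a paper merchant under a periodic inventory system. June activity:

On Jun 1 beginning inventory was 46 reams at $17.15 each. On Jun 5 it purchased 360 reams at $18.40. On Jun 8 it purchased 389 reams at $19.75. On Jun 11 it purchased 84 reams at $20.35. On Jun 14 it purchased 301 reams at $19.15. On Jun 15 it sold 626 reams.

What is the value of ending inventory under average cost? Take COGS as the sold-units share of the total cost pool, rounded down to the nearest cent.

Jun 15, sell 626: 626/1180 × $22,569.20 → $11,973.15
Ending inventory (cost pool remaining) = $10,596.05

Ending inventory = $10,596.05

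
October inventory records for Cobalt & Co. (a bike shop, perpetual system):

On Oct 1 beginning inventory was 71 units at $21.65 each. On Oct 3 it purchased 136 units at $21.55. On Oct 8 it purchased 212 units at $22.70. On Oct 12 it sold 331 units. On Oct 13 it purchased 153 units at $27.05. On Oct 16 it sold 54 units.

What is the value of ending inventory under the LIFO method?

Oct 12, 331 sold [LIFO — newest first]: 212 @ $22.70 + 119 @ $21.55 = $7,376.85
Oct 16, 54 sold [LIFO — newest first]: 54 @ $27.05 = $1,460.70
Total COGS = $7,376.85 + $1,460.70 = $8,837.55
Ending inventory: 71 @ $21.65 + 17 @ $21.55 + 99 @ $27.05 = $4,581.45
Check: goods available $13,419.00 = COGS $8,837.55 + ending $4,581.45

Ending inventory = $4,581.45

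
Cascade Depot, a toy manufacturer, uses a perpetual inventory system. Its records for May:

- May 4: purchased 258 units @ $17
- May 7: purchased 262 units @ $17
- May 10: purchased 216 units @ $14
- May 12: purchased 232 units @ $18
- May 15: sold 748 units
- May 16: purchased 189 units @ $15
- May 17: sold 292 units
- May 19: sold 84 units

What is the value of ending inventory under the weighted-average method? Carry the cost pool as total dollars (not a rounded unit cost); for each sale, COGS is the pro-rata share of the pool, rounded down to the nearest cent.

After May 4: 258 on hand, pool $4,386.00 (≈ $17.0000 each)
After May 7: 520 on hand, pool $8,840.00 (≈ $17.0000 each)
After May 10: 736 on hand, pool $11,864.00 (≈ $16.1196 each)
After May 12: 968 on hand, pool $16,040.00 (≈ $16.5702 each)
May 15, sell 748: 748/968 × $16,040.00 → $12,394.54
After May 16: 409 on hand, pool $6,480.46 (≈ $15.8446 each)
May 17, sell 292: 292/409 × $6,480.46 → $4,626.63
May 19, sell 84: 84/117 × $1,853.83 → $1,330.95
Total COGS = $12,394.54 + $4,626.63 + $1,330.95 = $18,352.12
Ending inventory (cost pool remaining) = $522.88

Ending inventory = $522.88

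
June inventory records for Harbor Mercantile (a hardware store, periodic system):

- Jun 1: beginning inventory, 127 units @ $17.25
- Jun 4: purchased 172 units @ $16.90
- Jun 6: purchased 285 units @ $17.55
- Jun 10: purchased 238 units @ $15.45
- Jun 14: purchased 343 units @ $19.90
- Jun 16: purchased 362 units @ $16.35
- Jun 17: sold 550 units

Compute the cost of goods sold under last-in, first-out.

COGS = $9,659.90

Jun 17, 550 sold [LIFO — newest first]: 362 @ $16.35 + 188 @ $19.90 = $9,659.90
Ending inventory: 127 @ $17.25 + 172 @ $16.90 + 285 @ $17.55 + 238 @ $15.45 + 155 @ $19.90 = $16,860.90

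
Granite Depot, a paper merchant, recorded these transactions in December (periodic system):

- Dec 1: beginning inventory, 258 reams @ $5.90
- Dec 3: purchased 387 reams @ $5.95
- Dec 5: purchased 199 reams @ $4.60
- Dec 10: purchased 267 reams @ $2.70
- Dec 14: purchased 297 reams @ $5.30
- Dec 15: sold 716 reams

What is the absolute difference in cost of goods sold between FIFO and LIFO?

FIFO COGS: 258 @ $5.90 + 387 @ $5.95 + 71 @ $4.60 = $4,151.45
LIFO COGS: 297 @ $5.30 + 267 @ $2.70 + 152 @ $4.60 = $2,994.20
Difference = |$4,151.45 − $2,994.20| = $1,157.25

$1,157.25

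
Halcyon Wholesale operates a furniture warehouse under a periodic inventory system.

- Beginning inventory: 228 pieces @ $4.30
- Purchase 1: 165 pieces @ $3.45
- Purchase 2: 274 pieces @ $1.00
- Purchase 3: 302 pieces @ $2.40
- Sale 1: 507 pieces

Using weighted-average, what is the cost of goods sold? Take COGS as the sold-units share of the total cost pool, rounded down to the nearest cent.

Sale 1, sell 507: 507/969 × $2,548.45 → $1,333.39
Ending inventory (cost pool remaining) = $1,215.06

COGS = $1,333.39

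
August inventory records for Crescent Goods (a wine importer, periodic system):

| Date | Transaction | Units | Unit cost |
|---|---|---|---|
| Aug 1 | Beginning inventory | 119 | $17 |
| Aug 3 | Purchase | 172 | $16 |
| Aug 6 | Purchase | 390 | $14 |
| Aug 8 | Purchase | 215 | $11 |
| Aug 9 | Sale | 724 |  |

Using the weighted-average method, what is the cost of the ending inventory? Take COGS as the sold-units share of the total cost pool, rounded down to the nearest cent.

Ending inventory = $2,418.75

Aug 9, sell 724: 724/896 × $12,600.00 → $10,181.25
Ending inventory (cost pool remaining) = $2,418.75
Check: goods available $12,600.00 = COGS $10,181.25 + ending $2,418.75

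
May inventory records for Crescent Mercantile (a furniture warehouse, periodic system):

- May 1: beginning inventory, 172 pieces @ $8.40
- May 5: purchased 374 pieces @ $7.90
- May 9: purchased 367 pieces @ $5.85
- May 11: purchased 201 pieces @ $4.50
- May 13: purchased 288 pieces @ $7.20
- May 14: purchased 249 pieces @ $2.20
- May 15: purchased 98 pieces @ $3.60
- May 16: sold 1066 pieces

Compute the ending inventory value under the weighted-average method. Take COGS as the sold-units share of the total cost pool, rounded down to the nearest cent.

Ending inventory = $4,071.08

May 16, sell 1066: 1066/1749 × $10,425.05 → $6,353.97
Ending inventory (cost pool remaining) = $4,071.08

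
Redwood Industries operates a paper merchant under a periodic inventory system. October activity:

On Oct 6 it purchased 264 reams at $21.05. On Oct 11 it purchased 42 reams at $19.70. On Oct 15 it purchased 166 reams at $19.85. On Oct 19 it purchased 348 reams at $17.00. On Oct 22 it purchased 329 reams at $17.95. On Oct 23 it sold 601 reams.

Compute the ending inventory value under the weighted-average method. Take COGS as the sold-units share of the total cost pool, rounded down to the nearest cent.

Oct 23, sell 601: 601/1149 × $21,501.25 → $11,246.51
Ending inventory (cost pool remaining) = $10,254.74

Ending inventory = $10,254.74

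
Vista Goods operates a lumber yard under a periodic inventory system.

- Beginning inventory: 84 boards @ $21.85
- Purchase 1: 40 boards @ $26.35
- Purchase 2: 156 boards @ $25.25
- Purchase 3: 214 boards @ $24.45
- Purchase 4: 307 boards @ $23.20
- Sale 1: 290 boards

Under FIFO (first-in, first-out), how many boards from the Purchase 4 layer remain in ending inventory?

307

Sale 1 (290) [FIFO — oldest first]: 84 @ $21.85 + 40 @ $26.35 + 156 @ $25.25 + 10 @ $24.45 = $7,072.90
Ending inventory: 204 @ $24.45 + 307 @ $23.20 = $12,110.20
Check: goods available $19,183.10 = COGS $7,072.90 + ending $12,110.20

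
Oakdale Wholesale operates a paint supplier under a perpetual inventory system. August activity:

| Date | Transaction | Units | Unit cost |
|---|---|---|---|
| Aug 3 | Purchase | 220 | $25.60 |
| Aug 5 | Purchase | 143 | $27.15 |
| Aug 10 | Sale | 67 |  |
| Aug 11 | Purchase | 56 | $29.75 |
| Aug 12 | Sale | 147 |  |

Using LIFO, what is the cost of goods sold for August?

COGS = $5,932.45

Aug 10, 67 sold [LIFO — newest first]: 67 @ $27.15 = $1,819.05
Aug 12, 147 sold [LIFO — newest first]: 56 @ $29.75 + 76 @ $27.15 + 15 @ $25.60 = $4,113.40
Total COGS = $1,819.05 + $4,113.40 = $5,932.45
Ending inventory: 205 @ $25.60 = $5,248.00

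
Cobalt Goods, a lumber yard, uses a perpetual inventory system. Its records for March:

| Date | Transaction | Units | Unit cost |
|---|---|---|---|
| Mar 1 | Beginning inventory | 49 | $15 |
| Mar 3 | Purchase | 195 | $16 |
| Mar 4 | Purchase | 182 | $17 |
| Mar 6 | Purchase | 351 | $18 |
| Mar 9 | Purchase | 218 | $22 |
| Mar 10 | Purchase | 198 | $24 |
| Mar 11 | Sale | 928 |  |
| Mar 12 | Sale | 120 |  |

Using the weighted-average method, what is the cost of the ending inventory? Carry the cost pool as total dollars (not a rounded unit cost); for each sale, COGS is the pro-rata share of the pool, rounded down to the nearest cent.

Ending inventory = $2,773.00

After Mar 1: 49 on hand, pool $735.00 (≈ $15.0000 each)
After Mar 3: 244 on hand, pool $3,855.00 (≈ $15.7992 each)
After Mar 4: 426 on hand, pool $6,949.00 (≈ $16.3122 each)
After Mar 6: 777 on hand, pool $13,267.00 (≈ $17.0746 each)
After Mar 9: 995 on hand, pool $18,063.00 (≈ $18.1538 each)
After Mar 10: 1193 on hand, pool $22,815.00 (≈ $19.1241 each)
Mar 11, sell 928: 928/1193 × $22,815.00 → $17,747.12
Mar 12, sell 120: 120/265 × $5,067.88 → $2,294.88
Total COGS = $17,747.12 + $2,294.88 = $20,042.00
Ending inventory (cost pool remaining) = $2,773.00
Check: goods available $22,815.00 = COGS $20,042.00 + ending $2,773.00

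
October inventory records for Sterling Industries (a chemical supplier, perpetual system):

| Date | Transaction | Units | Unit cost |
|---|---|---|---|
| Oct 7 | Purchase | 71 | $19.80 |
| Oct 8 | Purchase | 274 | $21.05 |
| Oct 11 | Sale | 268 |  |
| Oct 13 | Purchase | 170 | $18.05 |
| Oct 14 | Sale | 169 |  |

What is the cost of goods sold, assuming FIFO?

COGS = $8,834.10

Oct 11, 268 sold [FIFO — oldest first]: 71 @ $19.80 + 197 @ $21.05 = $5,552.65
Oct 14, 169 sold [FIFO — oldest first]: 77 @ $21.05 + 92 @ $18.05 = $3,281.45
Total COGS = $5,552.65 + $3,281.45 = $8,834.10
Ending inventory: 78 @ $18.05 = $1,407.90
Check: goods available $10,242.00 = COGS $8,834.10 + ending $1,407.90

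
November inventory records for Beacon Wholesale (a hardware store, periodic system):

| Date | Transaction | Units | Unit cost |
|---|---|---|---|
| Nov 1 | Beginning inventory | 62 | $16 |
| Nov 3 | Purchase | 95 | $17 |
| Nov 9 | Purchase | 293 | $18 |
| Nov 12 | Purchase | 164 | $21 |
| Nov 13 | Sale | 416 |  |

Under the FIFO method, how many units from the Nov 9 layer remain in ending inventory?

Nov 13, 416 sold [FIFO — oldest first]: 62 @ $16 + 95 @ $17 + 259 @ $18 = $7,269
Ending inventory: 34 @ $18 + 164 @ $21 = $4,056

34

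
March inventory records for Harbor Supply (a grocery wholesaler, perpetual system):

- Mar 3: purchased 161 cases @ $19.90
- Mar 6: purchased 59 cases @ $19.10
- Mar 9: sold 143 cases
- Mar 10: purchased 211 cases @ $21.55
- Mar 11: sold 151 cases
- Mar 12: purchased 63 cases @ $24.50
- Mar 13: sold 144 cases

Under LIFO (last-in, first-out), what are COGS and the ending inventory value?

COGS = $9,306.95; ending inventory = $1,114.40

Mar 9, 143 sold [LIFO — newest first]: 59 @ $19.10 + 84 @ $19.90 = $2,798.50
Mar 11, 151 sold [LIFO — newest first]: 151 @ $21.55 = $3,254.05
Mar 13, 144 sold [LIFO — newest first]: 63 @ $24.50 + 60 @ $21.55 + 21 @ $19.90 = $3,254.40
Total COGS = $2,798.50 + $3,254.05 + $3,254.40 = $9,306.95
Ending inventory: 56 @ $19.90 = $1,114.40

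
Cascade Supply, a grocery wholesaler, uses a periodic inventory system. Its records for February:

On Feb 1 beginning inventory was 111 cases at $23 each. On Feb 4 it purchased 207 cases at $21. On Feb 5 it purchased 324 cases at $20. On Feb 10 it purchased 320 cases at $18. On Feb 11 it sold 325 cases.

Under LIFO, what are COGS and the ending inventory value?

COGS = $5,860; ending inventory = $13,280

Feb 11, 325 sold [LIFO — newest first]: 320 @ $18 + 5 @ $20 = $5,860
Ending inventory: 111 @ $23 + 207 @ $21 + 319 @ $20 = $13,280
Check: goods available $19,140 = COGS $5,860 + ending $13,280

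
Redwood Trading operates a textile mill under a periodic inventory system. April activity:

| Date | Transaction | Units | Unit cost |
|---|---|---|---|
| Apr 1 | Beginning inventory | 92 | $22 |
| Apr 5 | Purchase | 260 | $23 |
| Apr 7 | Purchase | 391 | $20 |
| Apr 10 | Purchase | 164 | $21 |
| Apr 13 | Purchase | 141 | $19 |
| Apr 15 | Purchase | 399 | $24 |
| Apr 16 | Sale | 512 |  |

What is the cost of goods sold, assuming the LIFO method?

COGS = $11,723

Apr 16, 512 sold [LIFO — newest first]: 399 @ $24 + 113 @ $19 = $11,723
Ending inventory: 92 @ $22 + 260 @ $23 + 391 @ $20 + 164 @ $21 + 28 @ $19 = $19,800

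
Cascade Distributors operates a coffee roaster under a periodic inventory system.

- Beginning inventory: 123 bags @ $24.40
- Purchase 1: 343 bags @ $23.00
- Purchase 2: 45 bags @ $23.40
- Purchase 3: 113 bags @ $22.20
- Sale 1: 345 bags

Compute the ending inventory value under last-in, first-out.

Sale 1 (345) [LIFO — newest first]: 113 @ $22.20 + 45 @ $23.40 + 187 @ $23.00 = $7,862.60
Ending inventory: 123 @ $24.40 + 156 @ $23.00 = $6,589.20

Ending inventory = $6,589.20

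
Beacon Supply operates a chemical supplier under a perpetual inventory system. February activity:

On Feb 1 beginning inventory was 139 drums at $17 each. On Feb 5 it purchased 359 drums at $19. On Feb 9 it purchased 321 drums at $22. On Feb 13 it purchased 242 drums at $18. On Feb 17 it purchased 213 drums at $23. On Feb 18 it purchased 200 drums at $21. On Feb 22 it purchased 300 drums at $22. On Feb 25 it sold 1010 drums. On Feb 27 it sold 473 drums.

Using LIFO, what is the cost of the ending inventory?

Ending inventory = $5,251

Feb 25, 1010 sold [LIFO — newest first]: 300 @ $22 + 200 @ $21 + 213 @ $23 + 242 @ $18 + 55 @ $22 = $21,265
Feb 27, 473 sold [LIFO — newest first]: 266 @ $22 + 207 @ $19 = $9,785
Total COGS = $21,265 + $9,785 = $31,050
Ending inventory: 139 @ $17 + 152 @ $19 = $5,251
Check: goods available $36,301 = COGS $31,050 + ending $5,251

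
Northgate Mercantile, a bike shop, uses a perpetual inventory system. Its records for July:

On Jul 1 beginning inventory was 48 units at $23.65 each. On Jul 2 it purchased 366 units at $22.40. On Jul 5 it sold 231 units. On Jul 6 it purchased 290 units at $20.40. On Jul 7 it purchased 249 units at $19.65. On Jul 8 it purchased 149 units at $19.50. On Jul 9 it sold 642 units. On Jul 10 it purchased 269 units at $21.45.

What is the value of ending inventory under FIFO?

Ending inventory = $10,247.55

Jul 5, 231 sold [FIFO — oldest first]: 48 @ $23.65 + 183 @ $22.40 = $5,234.40
Jul 9, 642 sold [FIFO — oldest first]: 183 @ $22.40 + 290 @ $20.40 + 169 @ $19.65 = $13,336.05
Total COGS = $5,234.40 + $13,336.05 = $18,570.45
Ending inventory: 80 @ $19.65 + 149 @ $19.50 + 269 @ $21.45 = $10,247.55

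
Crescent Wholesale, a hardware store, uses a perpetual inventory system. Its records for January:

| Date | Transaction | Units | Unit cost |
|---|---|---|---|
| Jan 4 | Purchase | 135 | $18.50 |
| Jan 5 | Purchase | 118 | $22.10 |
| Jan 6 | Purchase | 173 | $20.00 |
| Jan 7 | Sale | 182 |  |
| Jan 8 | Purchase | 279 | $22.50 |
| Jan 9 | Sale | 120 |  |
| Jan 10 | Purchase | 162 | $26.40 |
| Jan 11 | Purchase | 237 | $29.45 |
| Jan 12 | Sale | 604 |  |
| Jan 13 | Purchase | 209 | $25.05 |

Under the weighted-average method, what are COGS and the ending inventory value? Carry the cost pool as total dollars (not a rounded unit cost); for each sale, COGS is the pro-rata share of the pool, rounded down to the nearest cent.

After Jan 4: 135 on hand, pool $2,497.50 (≈ $18.5000 each)
After Jan 5: 253 on hand, pool $5,105.30 (≈ $20.1791 each)
After Jan 6: 426 on hand, pool $8,565.30 (≈ $20.1063 each)
Jan 7, sell 182: 182/426 × $8,565.30 → $3,659.35
After Jan 8: 523 on hand, pool $11,183.45 (≈ $21.3833 each)
Jan 9, sell 120: 120/523 × $11,183.45 → $2,565.99
After Jan 10: 565 on hand, pool $12,894.26 (≈ $22.8217 each)
After Jan 11: 802 on hand, pool $19,873.91 (≈ $24.7804 each)
Jan 12, sell 604: 604/802 × $19,873.91 → $14,967.38
After Jan 13: 407 on hand, pool $10,141.98 (≈ $24.9189 each)
Total COGS = $3,659.35 + $2,565.99 + $14,967.38 = $21,192.72
Ending inventory (cost pool remaining) = $10,141.98

COGS = $21,192.72; ending inventory = $10,141.98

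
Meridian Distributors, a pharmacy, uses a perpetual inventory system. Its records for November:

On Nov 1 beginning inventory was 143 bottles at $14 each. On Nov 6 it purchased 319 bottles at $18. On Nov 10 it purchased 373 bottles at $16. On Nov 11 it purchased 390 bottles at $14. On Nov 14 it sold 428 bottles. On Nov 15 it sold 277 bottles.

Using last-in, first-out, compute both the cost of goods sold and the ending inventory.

COGS = $10,500; ending inventory = $8,672

Nov 14, 428 sold [LIFO — newest first]: 390 @ $14 + 38 @ $16 = $6,068
Nov 15, 277 sold [LIFO — newest first]: 277 @ $16 = $4,432
Total COGS = $6,068 + $4,432 = $10,500
Ending inventory: 143 @ $14 + 319 @ $18 + 58 @ $16 = $8,672
Check: goods available $19,172 = COGS $10,500 + ending $8,672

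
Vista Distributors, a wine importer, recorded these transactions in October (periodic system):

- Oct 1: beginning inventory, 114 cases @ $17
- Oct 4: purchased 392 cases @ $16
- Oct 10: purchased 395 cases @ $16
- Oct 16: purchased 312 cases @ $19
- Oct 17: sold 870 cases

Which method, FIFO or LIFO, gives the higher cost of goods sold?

LIFO

FIFO COGS: 114 @ $17 + 392 @ $16 + 364 @ $16 = $14,034
LIFO COGS: 312 @ $19 + 395 @ $16 + 163 @ $16 = $14,856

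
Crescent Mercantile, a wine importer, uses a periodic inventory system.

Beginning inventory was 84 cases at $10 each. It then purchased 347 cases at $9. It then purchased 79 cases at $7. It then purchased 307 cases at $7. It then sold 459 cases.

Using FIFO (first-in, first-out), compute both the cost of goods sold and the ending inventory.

Sale 1 (459) [FIFO — oldest first]: 84 @ $10 + 347 @ $9 + 28 @ $7 = $4,159
Ending inventory: 51 @ $7 + 307 @ $7 = $2,506
Check: goods available $6,665 = COGS $4,159 + ending $2,506

COGS = $4,159; ending inventory = $2,506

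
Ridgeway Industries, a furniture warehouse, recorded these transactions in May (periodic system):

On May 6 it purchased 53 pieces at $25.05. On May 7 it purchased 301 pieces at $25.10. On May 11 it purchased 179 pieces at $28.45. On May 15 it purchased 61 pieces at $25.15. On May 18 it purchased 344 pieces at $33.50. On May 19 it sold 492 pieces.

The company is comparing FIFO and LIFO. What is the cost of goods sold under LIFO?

FIFO COGS: 53 @ $25.05 + 301 @ $25.10 + 138 @ $28.45 = $12,808.85
LIFO COGS: 344 @ $33.50 + 61 @ $25.15 + 87 @ $28.45 = $15,533.30

COGS = $15,533.30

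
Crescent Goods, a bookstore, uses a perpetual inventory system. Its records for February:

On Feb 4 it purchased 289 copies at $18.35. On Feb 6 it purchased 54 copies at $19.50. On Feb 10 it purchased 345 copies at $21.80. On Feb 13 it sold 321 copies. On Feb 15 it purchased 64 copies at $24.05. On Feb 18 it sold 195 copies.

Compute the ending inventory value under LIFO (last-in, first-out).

Feb 13, 321 sold [LIFO — newest first]: 321 @ $21.80 = $6,997.80
Feb 18, 195 sold [LIFO — newest first]: 64 @ $24.05 + 24 @ $21.80 + 54 @ $19.50 + 53 @ $18.35 = $4,087.95
Total COGS = $6,997.80 + $4,087.95 = $11,085.75
Ending inventory: 236 @ $18.35 = $4,330.60
Check: goods available $15,416.35 = COGS $11,085.75 + ending $4,330.60

Ending inventory = $4,330.60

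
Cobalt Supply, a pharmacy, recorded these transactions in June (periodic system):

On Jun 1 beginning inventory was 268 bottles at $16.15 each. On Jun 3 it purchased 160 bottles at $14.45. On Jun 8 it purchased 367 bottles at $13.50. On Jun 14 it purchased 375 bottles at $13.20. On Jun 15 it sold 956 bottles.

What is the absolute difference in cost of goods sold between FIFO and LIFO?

FIFO COGS: 268 @ $16.15 + 160 @ $14.45 + 367 @ $13.50 + 161 @ $13.20 = $13,719.90
LIFO COGS: 375 @ $13.20 + 367 @ $13.50 + 160 @ $14.45 + 54 @ $16.15 = $13,088.60
Difference = |$13,719.90 − $13,088.60| = $631.30

$631.30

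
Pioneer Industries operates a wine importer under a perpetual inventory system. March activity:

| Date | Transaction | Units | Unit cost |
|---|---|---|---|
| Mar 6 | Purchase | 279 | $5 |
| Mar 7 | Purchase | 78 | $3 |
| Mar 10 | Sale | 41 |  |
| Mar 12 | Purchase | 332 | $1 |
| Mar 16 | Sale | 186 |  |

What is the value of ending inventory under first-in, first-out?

Ending inventory = $826

Mar 10, 41 sold [FIFO — oldest first]: 41 @ $5 = $205
Mar 16, 186 sold [FIFO — oldest first]: 186 @ $5 = $930
Total COGS = $205 + $930 = $1,135
Ending inventory: 52 @ $5 + 78 @ $3 + 332 @ $1 = $826
Check: goods available $1,961 = COGS $1,135 + ending $826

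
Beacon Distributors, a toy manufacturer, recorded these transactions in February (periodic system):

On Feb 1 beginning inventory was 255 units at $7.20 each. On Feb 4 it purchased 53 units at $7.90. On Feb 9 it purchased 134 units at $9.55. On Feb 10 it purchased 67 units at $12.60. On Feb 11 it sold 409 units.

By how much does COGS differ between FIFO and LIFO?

$439.35

FIFO COGS: 255 @ $7.20 + 53 @ $7.90 + 101 @ $9.55 = $3,219.25
LIFO COGS: 67 @ $12.60 + 134 @ $9.55 + 53 @ $7.90 + 155 @ $7.20 = $3,658.60
Difference = |$3,219.25 − $3,658.60| = $439.35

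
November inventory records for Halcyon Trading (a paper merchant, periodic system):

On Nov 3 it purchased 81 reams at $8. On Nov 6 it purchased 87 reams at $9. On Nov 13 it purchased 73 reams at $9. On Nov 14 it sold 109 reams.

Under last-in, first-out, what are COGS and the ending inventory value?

Nov 14, 109 sold [LIFO — newest first]: 73 @ $9 + 36 @ $9 = $981
Ending inventory: 81 @ $8 + 51 @ $9 = $1,107

COGS = $981; ending inventory = $1,107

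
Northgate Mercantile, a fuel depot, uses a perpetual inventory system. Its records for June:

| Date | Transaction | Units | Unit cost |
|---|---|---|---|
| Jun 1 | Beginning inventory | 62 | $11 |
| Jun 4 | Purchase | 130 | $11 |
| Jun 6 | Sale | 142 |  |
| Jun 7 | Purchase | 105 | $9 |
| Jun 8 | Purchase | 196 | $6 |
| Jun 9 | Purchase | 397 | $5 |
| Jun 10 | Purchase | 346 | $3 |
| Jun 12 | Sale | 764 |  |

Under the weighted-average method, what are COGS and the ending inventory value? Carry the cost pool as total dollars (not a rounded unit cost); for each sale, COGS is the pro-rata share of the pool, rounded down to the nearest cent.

After Jun 1: 62 on hand, pool $682.00 (≈ $11.0000 each)
After Jun 4: 192 on hand, pool $2,112.00 (≈ $11.0000 each)
Jun 6, sell 142: 142/192 × $2,112.00 → $1,562.00
After Jun 7: 155 on hand, pool $1,495.00 (≈ $9.6452 each)
After Jun 8: 351 on hand, pool $2,671.00 (≈ $7.6097 each)
After Jun 9: 748 on hand, pool $4,656.00 (≈ $6.2246 each)
After Jun 10: 1094 on hand, pool $5,694.00 (≈ $5.2048 each)
Jun 12, sell 764: 764/1094 × $5,694.00 → $3,976.43
Total COGS = $1,562.00 + $3,976.43 = $5,538.43
Ending inventory (cost pool remaining) = $1,717.57
Check: goods available $7,256.00 = COGS $5,538.43 + ending $1,717.57

COGS = $5,538.43; ending inventory = $1,717.57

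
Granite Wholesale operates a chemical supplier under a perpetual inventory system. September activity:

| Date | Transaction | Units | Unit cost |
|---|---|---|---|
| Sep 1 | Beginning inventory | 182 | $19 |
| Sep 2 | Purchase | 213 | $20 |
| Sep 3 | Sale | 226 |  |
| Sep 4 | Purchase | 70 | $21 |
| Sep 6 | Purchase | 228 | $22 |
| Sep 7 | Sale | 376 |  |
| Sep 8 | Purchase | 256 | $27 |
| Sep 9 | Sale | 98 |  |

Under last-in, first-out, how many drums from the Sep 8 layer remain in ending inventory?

Sep 3, 226 sold [LIFO — newest first]: 213 @ $20 + 13 @ $19 = $4,507
Sep 7, 376 sold [LIFO — newest first]: 228 @ $22 + 70 @ $21 + 78 @ $19 = $7,968
Sep 9, 98 sold [LIFO — newest first]: 98 @ $27 = $2,646
Total COGS = $4,507 + $7,968 + $2,646 = $15,121
Ending inventory: 91 @ $19 + 158 @ $27 = $5,995

158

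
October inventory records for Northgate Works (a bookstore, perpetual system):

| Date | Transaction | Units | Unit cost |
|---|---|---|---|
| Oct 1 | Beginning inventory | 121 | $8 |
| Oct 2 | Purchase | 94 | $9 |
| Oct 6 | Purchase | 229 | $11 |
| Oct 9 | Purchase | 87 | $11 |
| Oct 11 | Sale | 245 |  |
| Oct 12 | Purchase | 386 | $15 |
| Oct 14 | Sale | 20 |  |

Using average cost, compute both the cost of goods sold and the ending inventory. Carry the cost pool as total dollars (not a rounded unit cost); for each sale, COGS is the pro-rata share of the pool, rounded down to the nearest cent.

After Oct 1: 121 on hand, pool $968.00 (≈ $8.0000 each)
After Oct 2: 215 on hand, pool $1,814.00 (≈ $8.4372 each)
After Oct 6: 444 on hand, pool $4,333.00 (≈ $9.7590 each)
After Oct 9: 531 on hand, pool $5,290.00 (≈ $9.9623 each)
Oct 11, sell 245: 245/531 × $5,290.00 → $2,440.77
After Oct 12: 672 on hand, pool $8,639.23 (≈ $12.8560 each)
Oct 14, sell 20: 20/672 × $8,639.23 → $257.11
Total COGS = $2,440.77 + $257.11 = $2,697.88
Ending inventory (cost pool remaining) = $8,382.12
Check: goods available $11,080.00 = COGS $2,697.88 + ending $8,382.12

COGS = $2,697.88; ending inventory = $8,382.12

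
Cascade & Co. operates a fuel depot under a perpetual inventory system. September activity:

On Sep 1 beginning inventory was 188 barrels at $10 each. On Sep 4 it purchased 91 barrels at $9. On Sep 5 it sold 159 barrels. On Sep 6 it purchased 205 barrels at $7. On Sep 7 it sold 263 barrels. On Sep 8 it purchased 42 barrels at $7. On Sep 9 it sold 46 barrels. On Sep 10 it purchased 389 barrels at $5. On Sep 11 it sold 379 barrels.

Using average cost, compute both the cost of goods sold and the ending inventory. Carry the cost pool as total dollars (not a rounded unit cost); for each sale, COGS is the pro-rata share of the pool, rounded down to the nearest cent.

COGS = $6,010.15; ending inventory = $362.85

After Sep 1: 188 on hand, pool $1,880.00 (≈ $10.0000 each)
After Sep 4: 279 on hand, pool $2,699.00 (≈ $9.6738 each)
Sep 5, sell 159: 159/279 × $2,699.00 → $1,538.13
After Sep 6: 325 on hand, pool $2,595.87 (≈ $7.9873 each)
Sep 7, sell 263: 263/325 × $2,595.87 → $2,100.65
After Sep 8: 104 on hand, pool $789.22 (≈ $7.5887 each)
Sep 9, sell 46: 46/104 × $789.22 → $349.07
After Sep 10: 447 on hand, pool $2,385.15 (≈ $5.3359 each)
Sep 11, sell 379: 379/447 × $2,385.15 → $2,022.30
Total COGS = $1,538.13 + $2,100.65 + $349.07 + $2,022.30 = $6,010.15
Ending inventory (cost pool remaining) = $362.85
Check: goods available $6,373.00 = COGS $6,010.15 + ending $362.85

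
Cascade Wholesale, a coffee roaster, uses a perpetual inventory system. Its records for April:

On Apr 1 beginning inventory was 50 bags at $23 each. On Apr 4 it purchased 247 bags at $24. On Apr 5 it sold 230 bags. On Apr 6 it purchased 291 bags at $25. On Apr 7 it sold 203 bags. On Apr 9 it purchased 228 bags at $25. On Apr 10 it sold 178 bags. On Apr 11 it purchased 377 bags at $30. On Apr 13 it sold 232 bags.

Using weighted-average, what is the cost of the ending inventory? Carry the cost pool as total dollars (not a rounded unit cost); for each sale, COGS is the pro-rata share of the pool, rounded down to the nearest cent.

Ending inventory = $9,872.69

After Apr 1: 50 on hand, pool $1,150.00 (≈ $23.0000 each)
After Apr 4: 297 on hand, pool $7,078.00 (≈ $23.8316 each)
Apr 5, sell 230: 230/297 × $7,078.00 → $5,481.27
After Apr 6: 358 on hand, pool $8,871.73 (≈ $24.7814 each)
Apr 7, sell 203: 203/358 × $8,871.73 → $5,030.61
After Apr 9: 383 on hand, pool $9,541.12 (≈ $24.9115 each)
Apr 10, sell 178: 178/383 × $9,541.12 → $4,434.25
After Apr 11: 582 on hand, pool $16,416.87 (≈ $28.2077 each)
Apr 13, sell 232: 232/582 × $16,416.87 → $6,544.18
Total COGS = $5,481.27 + $5,030.61 + $4,434.25 + $6,544.18 = $21,490.31
Ending inventory (cost pool remaining) = $9,872.69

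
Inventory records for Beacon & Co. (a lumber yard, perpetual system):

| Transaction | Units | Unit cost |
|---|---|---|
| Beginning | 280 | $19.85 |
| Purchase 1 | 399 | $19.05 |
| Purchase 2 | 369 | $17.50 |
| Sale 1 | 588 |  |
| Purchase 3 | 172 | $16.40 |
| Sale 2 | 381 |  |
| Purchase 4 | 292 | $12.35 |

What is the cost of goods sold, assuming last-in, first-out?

Sale 1 (588) [LIFO — newest first]: 369 @ $17.50 + 219 @ $19.05 = $10,629.45
Sale 2 (381) [LIFO — newest first]: 172 @ $16.40 + 180 @ $19.05 + 29 @ $19.85 = $6,825.45
Total COGS = $10,629.45 + $6,825.45 = $17,454.90
Ending inventory: 251 @ $19.85 + 292 @ $12.35 = $8,588.55

COGS = $17,454.90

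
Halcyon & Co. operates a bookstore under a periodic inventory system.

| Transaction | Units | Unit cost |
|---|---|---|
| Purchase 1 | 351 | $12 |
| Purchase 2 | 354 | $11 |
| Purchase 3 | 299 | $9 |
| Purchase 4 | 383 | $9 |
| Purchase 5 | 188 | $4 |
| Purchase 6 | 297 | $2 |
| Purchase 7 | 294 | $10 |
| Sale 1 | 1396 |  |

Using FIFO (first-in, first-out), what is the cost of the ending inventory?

Sale 1 (1396) [FIFO — oldest first]: 351 @ $12 + 354 @ $11 + 299 @ $9 + 383 @ $9 + 9 @ $4 = $14,280
Ending inventory: 179 @ $4 + 297 @ $2 + 294 @ $10 = $4,250

Ending inventory = $4,250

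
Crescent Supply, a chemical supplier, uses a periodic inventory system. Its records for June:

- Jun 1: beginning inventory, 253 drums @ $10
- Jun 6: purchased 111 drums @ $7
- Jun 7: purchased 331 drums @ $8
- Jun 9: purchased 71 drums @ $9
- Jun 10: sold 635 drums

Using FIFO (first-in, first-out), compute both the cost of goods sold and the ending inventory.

COGS = $5,475; ending inventory = $1,119

Jun 10, 635 sold [FIFO — oldest first]: 253 @ $10 + 111 @ $7 + 271 @ $8 = $5,475
Ending inventory: 60 @ $8 + 71 @ $9 = $1,119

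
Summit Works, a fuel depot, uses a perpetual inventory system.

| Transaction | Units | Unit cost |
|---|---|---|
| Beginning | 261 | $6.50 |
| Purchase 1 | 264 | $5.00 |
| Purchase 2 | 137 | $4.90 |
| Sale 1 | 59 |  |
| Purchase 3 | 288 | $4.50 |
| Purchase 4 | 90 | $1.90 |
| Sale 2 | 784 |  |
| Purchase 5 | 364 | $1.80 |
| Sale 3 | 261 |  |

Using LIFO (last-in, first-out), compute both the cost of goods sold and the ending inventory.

COGS = $4,344.10; ending inventory = $1,465.90

Sale 1 (59) [LIFO — newest first]: 59 @ $4.90 = $289.10
Sale 2 (784) [LIFO — newest first]: 90 @ $1.90 + 288 @ $4.50 + 78 @ $4.90 + 264 @ $5.00 + 64 @ $6.50 = $3,585.20
Sale 3 (261) [LIFO — newest first]: 261 @ $1.80 = $469.80
Total COGS = $289.10 + $3,585.20 + $469.80 = $4,344.10
Ending inventory: 197 @ $6.50 + 103 @ $1.80 = $1,465.90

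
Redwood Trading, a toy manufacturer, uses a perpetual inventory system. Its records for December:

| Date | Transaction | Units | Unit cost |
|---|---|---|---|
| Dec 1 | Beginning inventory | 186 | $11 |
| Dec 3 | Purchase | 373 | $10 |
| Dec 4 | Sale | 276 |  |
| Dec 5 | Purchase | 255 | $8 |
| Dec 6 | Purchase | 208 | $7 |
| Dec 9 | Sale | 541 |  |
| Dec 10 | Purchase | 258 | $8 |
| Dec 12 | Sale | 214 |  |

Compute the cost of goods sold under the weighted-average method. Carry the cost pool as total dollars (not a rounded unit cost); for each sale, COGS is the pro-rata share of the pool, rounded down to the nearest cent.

After Dec 1: 186 on hand, pool $2,046.00 (≈ $11.0000 each)
After Dec 3: 559 on hand, pool $5,776.00 (≈ $10.3327 each)
Dec 4, sell 276: 276/559 × $5,776.00 → $2,851.83
After Dec 5: 538 on hand, pool $4,964.17 (≈ $9.2271 each)
After Dec 6: 746 on hand, pool $6,420.17 (≈ $8.6061 each)
Dec 9, sell 541: 541/746 × $6,420.17 → $4,655.91
After Dec 10: 463 on hand, pool $3,828.26 (≈ $8.2684 each)
Dec 12, sell 214: 214/463 × $3,828.26 → $1,769.43
Total COGS = $2,851.83 + $4,655.91 + $1,769.43 = $9,277.17
Ending inventory (cost pool remaining) = $2,058.83
Check: goods available $11,336.00 = COGS $9,277.17 + ending $2,058.83

COGS = $9,277.17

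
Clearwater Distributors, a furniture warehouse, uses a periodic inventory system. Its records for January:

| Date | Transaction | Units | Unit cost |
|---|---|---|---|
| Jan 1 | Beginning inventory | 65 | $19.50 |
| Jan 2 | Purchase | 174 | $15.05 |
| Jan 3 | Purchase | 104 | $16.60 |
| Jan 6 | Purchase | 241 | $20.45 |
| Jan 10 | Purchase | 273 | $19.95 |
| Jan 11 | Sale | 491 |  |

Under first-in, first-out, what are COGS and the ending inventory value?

COGS = $8,639.20; ending inventory = $7,348.20

Jan 11, 491 sold [FIFO — oldest first]: 65 @ $19.50 + 174 @ $15.05 + 104 @ $16.60 + 148 @ $20.45 = $8,639.20
Ending inventory: 93 @ $20.45 + 273 @ $19.95 = $7,348.20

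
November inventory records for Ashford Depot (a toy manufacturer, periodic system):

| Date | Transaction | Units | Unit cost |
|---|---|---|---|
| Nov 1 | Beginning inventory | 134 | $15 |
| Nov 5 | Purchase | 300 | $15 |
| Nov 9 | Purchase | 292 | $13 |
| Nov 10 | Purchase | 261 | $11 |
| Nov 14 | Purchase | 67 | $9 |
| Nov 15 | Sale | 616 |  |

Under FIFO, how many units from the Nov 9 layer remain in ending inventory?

110

Nov 15, 616 sold [FIFO — oldest first]: 134 @ $15 + 300 @ $15 + 182 @ $13 = $8,876
Ending inventory: 110 @ $13 + 261 @ $11 + 67 @ $9 = $4,904
Check: goods available $13,780 = COGS $8,876 + ending $4,904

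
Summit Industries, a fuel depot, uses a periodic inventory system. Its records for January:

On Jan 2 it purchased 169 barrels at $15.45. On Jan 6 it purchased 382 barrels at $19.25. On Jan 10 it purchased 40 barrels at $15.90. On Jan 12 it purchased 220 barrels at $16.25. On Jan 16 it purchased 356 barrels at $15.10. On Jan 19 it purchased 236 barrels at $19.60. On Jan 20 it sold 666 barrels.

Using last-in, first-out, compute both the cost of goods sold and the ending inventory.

COGS = $11,203.70; ending inventory = $12,973.05

Jan 20, 666 sold [LIFO — newest first]: 236 @ $19.60 + 356 @ $15.10 + 74 @ $16.25 = $11,203.70
Ending inventory: 169 @ $15.45 + 382 @ $19.25 + 40 @ $15.90 + 146 @ $16.25 = $12,973.05
Check: goods available $24,176.75 = COGS $11,203.70 + ending $12,973.05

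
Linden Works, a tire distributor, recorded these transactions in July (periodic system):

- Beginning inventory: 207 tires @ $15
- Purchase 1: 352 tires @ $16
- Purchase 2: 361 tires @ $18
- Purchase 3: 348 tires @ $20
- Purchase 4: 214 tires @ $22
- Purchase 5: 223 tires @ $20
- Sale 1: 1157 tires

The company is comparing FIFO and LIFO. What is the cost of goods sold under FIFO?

COGS = $19,975

FIFO COGS: 207 @ $15 + 352 @ $16 + 361 @ $18 + 237 @ $20 = $19,975
LIFO COGS: 223 @ $20 + 214 @ $22 + 348 @ $20 + 361 @ $18 + 11 @ $16 = $22,802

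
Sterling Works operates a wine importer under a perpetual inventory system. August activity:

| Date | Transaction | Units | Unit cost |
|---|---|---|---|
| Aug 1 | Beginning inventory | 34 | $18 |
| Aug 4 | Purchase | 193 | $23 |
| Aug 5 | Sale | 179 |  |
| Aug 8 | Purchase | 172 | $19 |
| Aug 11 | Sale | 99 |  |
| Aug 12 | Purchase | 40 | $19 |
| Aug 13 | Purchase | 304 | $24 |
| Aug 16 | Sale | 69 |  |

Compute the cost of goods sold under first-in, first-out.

COGS = $7,331

Aug 5, 179 sold [FIFO — oldest first]: 34 @ $18 + 145 @ $23 = $3,947
Aug 11, 99 sold [FIFO — oldest first]: 48 @ $23 + 51 @ $19 = $2,073
Aug 16, 69 sold [FIFO — oldest first]: 69 @ $19 = $1,311
Total COGS = $3,947 + $2,073 + $1,311 = $7,331
Ending inventory: 52 @ $19 + 40 @ $19 + 304 @ $24 = $9,044
Check: goods available $16,375 = COGS $7,331 + ending $9,044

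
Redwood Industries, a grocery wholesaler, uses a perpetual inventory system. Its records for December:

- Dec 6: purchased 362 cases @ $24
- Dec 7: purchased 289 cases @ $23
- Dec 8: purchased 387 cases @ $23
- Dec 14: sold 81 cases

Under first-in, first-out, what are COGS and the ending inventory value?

COGS = $1,944; ending inventory = $22,292

Dec 14, 81 sold [FIFO — oldest first]: 81 @ $24 = $1,944
Ending inventory: 281 @ $24 + 289 @ $23 + 387 @ $23 = $22,292
Check: goods available $24,236 = COGS $1,944 + ending $22,292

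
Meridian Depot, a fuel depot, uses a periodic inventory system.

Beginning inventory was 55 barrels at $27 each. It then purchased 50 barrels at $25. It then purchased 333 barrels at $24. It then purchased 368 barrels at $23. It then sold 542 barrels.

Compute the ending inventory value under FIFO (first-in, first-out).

Ending inventory = $6,072

Sale 1 (542) [FIFO — oldest first]: 55 @ $27 + 50 @ $25 + 333 @ $24 + 104 @ $23 = $13,119
Ending inventory: 264 @ $23 = $6,072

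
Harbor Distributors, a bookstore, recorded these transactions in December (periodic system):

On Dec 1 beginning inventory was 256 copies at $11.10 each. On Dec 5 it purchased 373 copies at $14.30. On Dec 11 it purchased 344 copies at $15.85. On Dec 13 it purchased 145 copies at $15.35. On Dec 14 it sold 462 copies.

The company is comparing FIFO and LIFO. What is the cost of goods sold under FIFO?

COGS = $5,787.40

FIFO COGS: 256 @ $11.10 + 206 @ $14.30 = $5,787.40
LIFO COGS: 145 @ $15.35 + 317 @ $15.85 = $7,250.20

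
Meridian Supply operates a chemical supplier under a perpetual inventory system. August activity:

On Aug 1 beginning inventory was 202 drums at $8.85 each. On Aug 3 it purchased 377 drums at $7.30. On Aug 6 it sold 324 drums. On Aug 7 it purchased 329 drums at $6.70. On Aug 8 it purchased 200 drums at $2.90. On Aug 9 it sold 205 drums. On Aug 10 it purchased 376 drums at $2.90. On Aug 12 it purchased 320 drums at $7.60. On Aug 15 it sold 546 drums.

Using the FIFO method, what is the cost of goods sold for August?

Aug 6, 324 sold [FIFO — oldest first]: 202 @ $8.85 + 122 @ $7.30 = $2,678.30
Aug 9, 205 sold [FIFO — oldest first]: 205 @ $7.30 = $1,496.50
Aug 15, 546 sold [FIFO — oldest first]: 50 @ $7.30 + 329 @ $6.70 + 167 @ $2.90 = $3,053.60
Total COGS = $2,678.30 + $1,496.50 + $3,053.60 = $7,228.40
Ending inventory: 33 @ $2.90 + 376 @ $2.90 + 320 @ $7.60 = $3,618.10

COGS = $7,228.40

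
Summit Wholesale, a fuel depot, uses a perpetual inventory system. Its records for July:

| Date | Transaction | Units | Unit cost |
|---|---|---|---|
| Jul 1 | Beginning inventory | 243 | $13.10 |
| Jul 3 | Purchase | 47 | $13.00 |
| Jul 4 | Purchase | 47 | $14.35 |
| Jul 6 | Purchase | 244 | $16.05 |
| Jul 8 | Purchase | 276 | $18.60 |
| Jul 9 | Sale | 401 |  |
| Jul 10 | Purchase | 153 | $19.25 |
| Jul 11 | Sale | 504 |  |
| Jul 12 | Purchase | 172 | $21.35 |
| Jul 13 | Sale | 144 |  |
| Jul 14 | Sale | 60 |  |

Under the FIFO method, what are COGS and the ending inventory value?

Jul 9, 401 sold [FIFO — oldest first]: 243 @ $13.10 + 47 @ $13.00 + 47 @ $14.35 + 64 @ $16.05 = $5,495.95
Jul 11, 504 sold [FIFO — oldest first]: 180 @ $16.05 + 276 @ $18.60 + 48 @ $19.25 = $8,946.60
Jul 13, 144 sold [FIFO — oldest first]: 105 @ $19.25 + 39 @ $21.35 = $2,853.90
Jul 14, 60 sold [FIFO — oldest first]: 60 @ $21.35 = $1,281.00
Total COGS = $5,495.95 + $8,946.60 + $2,853.90 + $1,281.00 = $18,577.45
Ending inventory: 73 @ $21.35 = $1,558.55

COGS = $18,577.45; ending inventory = $1,558.55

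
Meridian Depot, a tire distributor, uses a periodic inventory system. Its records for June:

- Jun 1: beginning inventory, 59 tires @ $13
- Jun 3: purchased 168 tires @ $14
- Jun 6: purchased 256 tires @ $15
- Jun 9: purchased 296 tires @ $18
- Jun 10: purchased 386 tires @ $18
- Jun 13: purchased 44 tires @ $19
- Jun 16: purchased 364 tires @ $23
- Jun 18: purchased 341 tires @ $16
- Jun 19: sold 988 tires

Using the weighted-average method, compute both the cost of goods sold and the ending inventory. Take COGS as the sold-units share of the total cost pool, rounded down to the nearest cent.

Jun 19, sell 988: 988/1914 × $33,899.00 → $17,498.54
Ending inventory (cost pool remaining) = $16,400.46

COGS = $17,498.54; ending inventory = $16,400.46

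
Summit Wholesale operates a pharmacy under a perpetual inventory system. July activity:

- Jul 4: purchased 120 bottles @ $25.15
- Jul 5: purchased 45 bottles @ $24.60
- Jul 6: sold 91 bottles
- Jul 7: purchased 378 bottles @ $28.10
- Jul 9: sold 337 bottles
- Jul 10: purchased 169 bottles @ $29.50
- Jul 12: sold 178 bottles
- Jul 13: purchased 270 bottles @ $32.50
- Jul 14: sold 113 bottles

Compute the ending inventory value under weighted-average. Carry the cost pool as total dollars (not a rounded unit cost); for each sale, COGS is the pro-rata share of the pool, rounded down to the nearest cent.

After Jul 4: 120 on hand, pool $3,018.00 (≈ $25.1500 each)
After Jul 5: 165 on hand, pool $4,125.00 (≈ $25.0000 each)
Jul 6, sell 91: 91/165 × $4,125.00 → $2,275.00
After Jul 7: 452 on hand, pool $12,471.80 (≈ $27.5925 each)
Jul 9, sell 337: 337/452 × $12,471.80 → $9,298.66
After Jul 10: 284 on hand, pool $8,158.64 (≈ $28.7276 each)
Jul 12, sell 178: 178/284 × $8,158.64 → $5,113.51
After Jul 13: 376 on hand, pool $11,820.13 (≈ $31.4365 each)
Jul 14, sell 113: 113/376 × $11,820.13 → $3,552.32
Total COGS = $2,275.00 + $9,298.66 + $5,113.51 + $3,552.32 = $20,239.49
Ending inventory (cost pool remaining) = $8,267.81

Ending inventory = $8,267.81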